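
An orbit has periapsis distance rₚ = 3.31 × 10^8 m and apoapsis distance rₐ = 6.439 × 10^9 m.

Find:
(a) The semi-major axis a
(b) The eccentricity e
rₚ = 3.31 × 10^8 m
rₐ = 6.439 × 10^9 m
(a) a = (rₚ + rₐ)/2 = 3.385 × 10^9 m ≈ 3.385 × 10^9 m
(b) e = (rₐ − rₚ)/(rₐ + rₚ) = (6.108 × 10^9) / (6.77 × 10^9) = 0.902216

Final answer:
(a) a = 3.385 × 10^9 m
(b) e = 0.9022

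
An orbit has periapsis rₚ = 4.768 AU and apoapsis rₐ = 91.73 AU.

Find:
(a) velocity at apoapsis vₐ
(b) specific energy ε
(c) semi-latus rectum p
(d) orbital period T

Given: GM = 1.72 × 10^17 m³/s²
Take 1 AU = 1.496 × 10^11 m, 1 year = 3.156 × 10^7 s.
rₚ = 4.768 AU = 7.13293 × 10^11 m
rₐ = 91.73 AU = 1.37228 × 10^13 m
GM = 1.72 × 10^17 m³/s²
a = (rₚ + rₐ)/2 = 7.21805 × 10^12 m
e = (rₐ − rₚ)/(rₐ + rₚ) = (1.30095 × 10^13) / (1.44361 × 10^13) = 0.901179
(a) vₐ² = GM (2/rₐ − 1/a) = 1.72 × 10^17 × (1.45743 × 10^-13 − 1.38542 × 10^-13) = 1238.61 m²/s²;  vₐ = 35.1938 m/s ≈ 35.19 m/s
(b) 2a = 1.44361 × 10^13 m;  ε = −GM/(2a) = -11914.6 J/kg ≈ -11.91 kJ/kg
(c) 1 − e² = 0.187876;  p = a(1 − e²) = 7.21805 × 10^12 × 0.187876 = 1.3561 × 10^12 m ≈ 9.065 AU
(d) a³ = 3.76062 × 10^38 m³;  T = 2π √(a³/GM) = 2π × 4.6759 × 10^10 s = 2.93796 × 10^11 s ≈ 9309 years

Final answer:
(a) velocity at apoapsis vₐ = 35.19 m/s
(b) specific energy ε = -11.91 kJ/kg
(c) semi-latus rectum p = 9.065 AU
(d) orbital period T = 9309 years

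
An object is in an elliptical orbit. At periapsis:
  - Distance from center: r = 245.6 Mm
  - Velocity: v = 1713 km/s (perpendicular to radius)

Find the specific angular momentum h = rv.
r = 245.6 Mm = 2.456 × 10^8 m
v = 1713 km/s = 1.713 × 10^6 m/s
h = rv = 2.456 × 10^8 × 1.713 × 10^6 = 4.20713 × 10^14 m²/s ≈ 4.207 × 10^14 m²/s

Final answer: h = 4.207 × 10^14 m²/s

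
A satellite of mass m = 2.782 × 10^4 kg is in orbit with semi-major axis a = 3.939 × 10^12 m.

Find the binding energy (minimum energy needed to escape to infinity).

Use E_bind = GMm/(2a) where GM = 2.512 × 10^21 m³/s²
a = 3.939 × 10^12 m
GM = 2.512 × 10^21 m³/s²
m = 2.782 × 10^4 kg
GMm = 2.512 × 10^21 × 27820 = 6.98838 × 10^25 m³·kg/s²
2a = 7.878 × 10^12 m
E_bind = GMm/(2a) = 8.87076 × 10^12 J ≈ 8.871 TJ

Final answer: 8.871 TJ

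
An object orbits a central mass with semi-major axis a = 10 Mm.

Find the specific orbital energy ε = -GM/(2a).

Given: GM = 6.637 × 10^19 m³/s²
a = 10 Mm = 1 × 10^7 m
GM = 6.637 × 10^19 m³/s²
2a = 2 × 10^7 m
ε = −GM/(2a) = -3.3185 × 10^12 J/kg ≈ -3318 GJ/kg

Final answer: -3318 GJ/kg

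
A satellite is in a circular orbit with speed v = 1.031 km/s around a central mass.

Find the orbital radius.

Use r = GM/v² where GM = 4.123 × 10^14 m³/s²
v = 1.031 km/s = 1031 m/s
GM = 4.123 × 10^14 m³/s²
v² = 1.06296 × 10^6 m²/s²
r = GM/v² = (4.123 × 10^14) / (1.06296 × 10^6) = 3.87879 × 10^8 m ≈ 3.879 × 10^8 m

Final answer: 3.879 × 10^8 m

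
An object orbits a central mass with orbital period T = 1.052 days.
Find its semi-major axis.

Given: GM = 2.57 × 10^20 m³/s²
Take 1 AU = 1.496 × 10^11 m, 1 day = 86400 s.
T = 1.052 days = 90892.8 s
GM = 2.57 × 10^20 m³/s²
Kepler's third law: a³ = GM T² / (4π²)
T² = 8.2615 × 10^9 s²
a³ = (2.57 × 10^20) × (8.2615 × 10^9) / (4π²) = 5.37814 × 10^28 m³
a = (a³)^(1/3) = 3.77466 × 10^9 m ≈ 0.02523 AU

Final answer: 0.02523 AU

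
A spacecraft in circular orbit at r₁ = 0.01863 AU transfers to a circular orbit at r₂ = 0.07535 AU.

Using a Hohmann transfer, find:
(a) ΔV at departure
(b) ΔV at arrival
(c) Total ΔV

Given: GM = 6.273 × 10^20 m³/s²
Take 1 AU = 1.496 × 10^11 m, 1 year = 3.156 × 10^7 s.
r₁ = 0.01863 AU = 2.78705 × 10^9 m
r₂ = 0.07535 AU = 1.12724 × 10^10 m
GM = 6.273 × 10^20 m³/s²
Transfer ellipse: a_t = (r₁ + r₂)/2 = 7.0297 × 10^9 m
Circular speed at r₁: v₁ = √(GM/r₁) = 474423 m/s
Transfer speed at r₁ (periapsis): v₁ₜ = √(GM(2/r₁ − 1/a_t)) = 600765 m/s
(a) ΔV₁ = v₁ₜ − v₁ = 126342 m/s ≈ 26.65 AU/year
Circular speed at r₂: v₂ = √(GM/r₂) = 235901 m/s
Transfer speed at r₂ (apoapsis): v₂ₜ = √(GM(2/r₂ − 1/a_t)) = 148537 m/s
(b) ΔV₂ = v₂ − v₂ₜ = 87364.5 m/s ≈ 18.43 AU/year
(c) ΔV_total = ΔV₁ + ΔV₂ = 213706 m/s ≈ 45.08 AU/year

Final answer:
(a) ΔV₁ = 26.65 AU/year
(b) ΔV₂ = 18.43 AU/year
(c) ΔV_total = 45.08 AU/year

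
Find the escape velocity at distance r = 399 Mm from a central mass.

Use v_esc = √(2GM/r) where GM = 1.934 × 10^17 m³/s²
r = 399 Mm = 3.99 × 10^8 m
GM = 1.934 × 10^17 m³/s²
2GM/r = 2 × (1.934 × 10^17) / (3.99 × 10^8) = 9.69424 × 10^8 m²/s²
v_esc = √(2GM/r) = 31135.6 m/s ≈ 31.14 km/s

Final answer: 31.14 km/s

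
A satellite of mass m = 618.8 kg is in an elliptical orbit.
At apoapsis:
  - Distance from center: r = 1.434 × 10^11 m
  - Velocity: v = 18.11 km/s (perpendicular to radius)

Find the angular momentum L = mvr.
r = 1.434 × 10^11 m
v = 18.11 km/s = 18110 m/s
vr = 18110 × 1.434 × 10^11 = 2.59697 × 10^15 m²/s
L = m × vr = 618.8 × 2.59697 × 10^15 = 1.60701 × 10^18 kg·m²/s ≈ 1.607 × 10^18 kg·m²/s

Final answer: L = 1.607 × 10^18 kg·m²/s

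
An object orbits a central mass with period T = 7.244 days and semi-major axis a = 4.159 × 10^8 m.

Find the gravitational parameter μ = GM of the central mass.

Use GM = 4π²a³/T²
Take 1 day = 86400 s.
T = 7.244 days = 625882 s
a = 4.159 × 10^8 m
a³ = 7.19394 × 10^25 m³
T² = 3.91728 × 10^11 s²
GM = 4π² × (7.19394 × 10^25) / (3.91728 × 10^11) = 7.25007 × 10^15 m³/s²
GM ≈ 7.25 × 10^15 m³/s²

Final answer: GM = 7.25 × 10^15 m³/s²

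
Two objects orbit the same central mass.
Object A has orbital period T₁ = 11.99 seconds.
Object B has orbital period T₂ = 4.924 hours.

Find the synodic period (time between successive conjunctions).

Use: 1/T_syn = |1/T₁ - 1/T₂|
T₁ = 11.99 seconds
T₂ = 4.924 hours = 17726.4 s
1/T₁ = 0.0834028 s⁻¹
1/T₂ = 5.6413 × 10^-5 s⁻¹
|1/T₁ − 1/T₂| = 0.0833464 s⁻¹
T_syn = 1 / |1/T₁ − 1/T₂| = 11.9981 s ≈ 12 seconds

Final answer: T_syn = 12 seconds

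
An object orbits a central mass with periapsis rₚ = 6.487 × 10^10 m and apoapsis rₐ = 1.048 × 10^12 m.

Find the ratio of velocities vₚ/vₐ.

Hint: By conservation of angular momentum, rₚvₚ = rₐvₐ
rₚ = 6.487 × 10^10 m
rₐ = 1.048 × 10^12 m
rₚvₚ = rₐvₐ  ⇒  vₚ/vₐ = rₐ/rₚ
vₚ/vₐ = (1.048 × 10^12) / (6.487 × 10^10) = 16.1554

Final answer: vₚ/vₐ = 16.16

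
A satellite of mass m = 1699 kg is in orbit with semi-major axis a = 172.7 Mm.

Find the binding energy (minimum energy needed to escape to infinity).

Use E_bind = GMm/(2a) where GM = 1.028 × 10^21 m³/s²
a = 172.7 Mm = 1.727 × 10^8 m
GM = 1.028 × 10^21 m³/s²
m = 1699 kg
GMm = 1.028 × 10^21 × 1699 = 1.74657 × 10^24 m³·kg/s²
2a = 3.454 × 10^8 m
E_bind = GMm/(2a) = 5.05666 × 10^15 J ≈ 5.057 PJ

Final answer: 5.057 PJ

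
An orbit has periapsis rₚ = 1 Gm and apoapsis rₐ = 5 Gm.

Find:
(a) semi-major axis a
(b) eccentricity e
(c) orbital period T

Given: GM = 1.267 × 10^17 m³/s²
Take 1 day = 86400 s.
rₚ = 1 Gm = 1 × 10^9 m
rₐ = 5 Gm = 5 × 10^9 m
GM = 1.267 × 10^17 m³/s²
a = (rₚ + rₐ)/2 = 3 × 10^9 m
e = (rₐ − rₚ)/(rₐ + rₚ) = (4 × 10^9) / (6 × 10^9) = 0.666667
(a) a = 3 × 10^9 m ≈ 3 Gm
(b) e = 0.666667 ≈ 0.6667
(c) a³ = 2.7 × 10^28 m³;  T = 2π √(a³/GM) = 2π × 461630 s = 2.9005 × 10^6 s ≈ 33.57 days

Final answer:
(a) semi-major axis a = 3 Gm
(b) eccentricity e = 0.6667
(c) orbital period T = 33.57 days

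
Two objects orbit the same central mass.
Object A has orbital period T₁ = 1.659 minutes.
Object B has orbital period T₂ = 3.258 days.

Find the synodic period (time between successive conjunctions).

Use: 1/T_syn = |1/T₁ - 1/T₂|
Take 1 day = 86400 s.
T₁ = 1.659 minutes = 99.54 s
T₂ = 3.258 days = 281491 s
1/T₁ = 0.0100462 s⁻¹
1/T₂ = 3.55251 × 10^-6 s⁻¹
|1/T₁ − 1/T₂| = 0.0100427 s⁻¹
T_syn = 1 / |1/T₁ − 1/T₂| = 99.5752 s ≈ 1.66 minutes

Final answer: T_syn = 1.66 minutes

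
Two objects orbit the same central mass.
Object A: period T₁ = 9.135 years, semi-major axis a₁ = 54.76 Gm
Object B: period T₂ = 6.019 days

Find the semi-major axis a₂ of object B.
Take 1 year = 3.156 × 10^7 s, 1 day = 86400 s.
T₁ = 9.135 years = 2.88301 × 10^8 s
T₂ = 6.019 days = 520042 s
a₁ = 54.76 Gm = 5.476 × 10^10 m
Kepler's third law: (T₂/T₁)² = (a₂/a₁)³  ⇒  a₂ = a₁ (T₂/T₁)^(2/3)
T₂/T₁ = 0.00180382
(T₂/T₁)^(2/3) = 0.0148182
a₂ = 5.476 × 10^10 m × 0.0148182 = 8.11444 × 10^8 m ≈ 811.4 Mm

Final answer: a₂ = 811.4 Mm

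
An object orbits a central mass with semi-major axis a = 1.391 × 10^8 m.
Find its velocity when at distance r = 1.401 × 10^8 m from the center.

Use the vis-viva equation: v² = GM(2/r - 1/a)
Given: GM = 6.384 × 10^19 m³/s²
a = 1.391 × 10^8 m
r = 1.401 × 10^8 m
GM = 6.384 × 10^19 m³/s²
2/r − 1/a = 1.42755 × 10^-8 − 7.18907 × 10^-9 = 7.08644 × 10^-9 m⁻¹
v² = GM (2/r − 1/a) = 4.52399 × 10^11 m²/s²
v = 672606 m/s ≈ 672.6 km/s

Final answer: 672.6 km/s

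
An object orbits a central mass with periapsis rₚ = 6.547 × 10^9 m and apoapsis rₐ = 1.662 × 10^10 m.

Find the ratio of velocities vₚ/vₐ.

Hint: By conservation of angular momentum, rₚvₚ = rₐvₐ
rₚ = 6.547 × 10^9 m
rₐ = 1.662 × 10^10 m
rₚvₚ = rₐvₐ  ⇒  vₚ/vₐ = rₐ/rₚ
vₚ/vₐ = (1.662 × 10^10) / (6.547 × 10^9) = 2.53857

Final answer: vₚ/vₐ = 2.539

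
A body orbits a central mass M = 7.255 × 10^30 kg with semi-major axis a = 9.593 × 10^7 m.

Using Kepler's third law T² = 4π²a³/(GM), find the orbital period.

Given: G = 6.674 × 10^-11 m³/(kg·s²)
M = 7.255 × 10^30 kg
GM = G × M = 6.674 × 10^-11 × 7.255 × 10^30 = 4.84199 × 10^20 m³/s²
a = 9.593 × 10^7 m
a³ = 8.82802 × 10^23 m³
T = 2π √(a³/GM) = 2π √((8.82802 × 10^23) / (4.84199 × 10^20)) = 2π × 42.6992 s
T = 268.287 s ≈ 4.471 minutes

Final answer: 4.471 minutes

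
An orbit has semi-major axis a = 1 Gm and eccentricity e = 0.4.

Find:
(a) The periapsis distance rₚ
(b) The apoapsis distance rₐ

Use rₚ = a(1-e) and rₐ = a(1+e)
a = 1 Gm = 1 × 10^9 m
e = 0.4:  1 − e = 0.6,  1 + e = 1.4
(a) rₚ = a(1 − e) = 1 × 10^9 m × 0.6 = 6 × 10^8 m ≈ 600 Mm
(b) rₐ = a(1 + e) = 1 × 10^9 m × 1.4 = 1.4 × 10^9 m ≈ 1.4 Gm

Final answer:
(a) rₚ = 600 Mm
(b) rₐ = 1.4 Gm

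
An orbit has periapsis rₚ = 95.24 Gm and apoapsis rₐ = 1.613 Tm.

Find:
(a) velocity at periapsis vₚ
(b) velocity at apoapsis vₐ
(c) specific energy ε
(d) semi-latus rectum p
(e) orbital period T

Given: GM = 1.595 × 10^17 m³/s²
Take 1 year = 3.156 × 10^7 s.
rₚ = 95.24 Gm = 9.524 × 10^10 m
rₐ = 1.613 Tm = 1.613 × 10^12 m
GM = 1.595 × 10^17 m³/s²
a = (rₚ + rₐ)/2 = 8.5412 × 10^11 m
e = (rₐ − rₚ)/(rₐ + rₚ) = (1.51776 × 10^12) / (1.70824 × 10^12) = 0.888493
(a) vₚ² = GM (2/rₚ − 1/a) = 1.595 × 10^17 × (2.09996 × 10^-11 − 1.1708 × 10^-12) = 3.16269 × 10^6 m²/s²;  vₚ = 1778.4 m/s ≈ 1.778 km/s
(b) vₐ² = GM (2/rₐ − 1/a) = 1.595 × 10^17 × (1.23993 × 10^-12 − 1.1708 × 10^-12) = 11026.2 m²/s²;  vₐ = 105.006 m/s ≈ 105 m/s
(c) 2a = 1.70824 × 10^12 m;  ε = −GM/(2a) = -93371 J/kg ≈ -93.37 kJ/kg
(d) 1 − e² = 0.210579;  p = a(1 − e²) = 8.5412 × 10^11 × 0.210579 = 1.7986 × 10^11 m ≈ 179.9 Gm
(e) a³ = 6.23098 × 10^35 m³;  T = 2π √(a³/GM) = 2π × 1.97651 × 10^9 s = 1.24187 × 10^10 s ≈ 393.5 years

Final answer:
(a) velocity at periapsis vₚ = 1.778 km/s
(b) velocity at apoapsis vₐ = 105 m/s
(c) specific energy ε = -93.37 kJ/kg
(d) semi-latus rectum p = 179.9 Gm
(e) orbital period T = 393.5 years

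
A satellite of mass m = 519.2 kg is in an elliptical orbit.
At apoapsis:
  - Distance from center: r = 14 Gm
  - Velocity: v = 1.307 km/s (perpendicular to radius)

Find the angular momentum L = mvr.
r = 14 Gm = 1.4 × 10^10 m
v = 1.307 km/s = 1307 m/s
vr = 1307 × 1.4 × 10^10 = 1.8298 × 10^13 m²/s
L = m × vr = 519.2 × 1.8298 × 10^13 = 9.50032 × 10^15 kg·m²/s ≈ 9.5 × 10^15 kg·m²/s

Final answer: L = 9.5 × 10^15 kg·m²/s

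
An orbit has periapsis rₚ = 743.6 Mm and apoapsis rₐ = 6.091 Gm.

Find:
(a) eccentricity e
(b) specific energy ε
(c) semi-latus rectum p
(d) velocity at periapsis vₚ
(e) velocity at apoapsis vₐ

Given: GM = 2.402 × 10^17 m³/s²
rₚ = 743.6 Mm = 7.436 × 10^8 m
rₐ = 6.091 Gm = 6.091 × 10^9 m
GM = 2.402 × 10^17 m³/s²
a = (rₚ + rₐ)/2 = 3.4173 × 10^9 m
e = (rₐ − rₚ)/(rₐ + rₚ) = (5.3474 × 10^9) / (6.8346 × 10^9) = 0.782401
(a) e = 0.782401 ≈ 0.7824
(b) 2a = 6.8346 × 10^9 m;  ε = −GM/(2a) = -3.51447 × 10^7 J/kg ≈ -35.14 MJ/kg
(c) 1 − e² = 0.387848;  p = a(1 − e²) = 3.4173 × 10^9 × 0.387848 = 1.32539 × 10^9 m ≈ 1.325 Gm
(d) vₚ² = GM (2/rₚ − 1/a) = 2.402 × 10^17 × (2.68962 × 10^-9 − 2.92629 × 10^-10) = 5.75757 × 10^8 m²/s²;  vₚ = 23994.9 m/s ≈ 23.99 km/s
(e) vₐ² = GM (2/rₐ − 1/a) = 2.402 × 10^17 × (3.28353 × 10^-10 − 2.92629 × 10^-10) = 8.58105 × 10^6 m²/s²;  vₐ = 2929.34 m/s ≈ 2.929 km/s

Final answer:
(a) eccentricity e = 0.7824
(b) specific energy ε = -35.14 MJ/kg
(c) semi-latus rectum p = 1.325 Gm
(d) velocity at periapsis vₚ = 23.99 km/s
(e) velocity at apoapsis vₐ = 2.929 km/s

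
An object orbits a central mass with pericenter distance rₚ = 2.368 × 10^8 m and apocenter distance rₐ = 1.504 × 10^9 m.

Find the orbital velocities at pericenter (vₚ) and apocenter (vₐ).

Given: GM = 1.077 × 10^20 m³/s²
rₚ = 2.368 × 10^8 m
rₐ = 1.504 × 10^9 m
GM = 1.077 × 10^20 m³/s²
a = (rₚ + rₐ)/2 = 8.704 × 10^8 m
Vis-viva: v² = GM (2/r − 1/a)
vₚ² = 1.077 × 10^20 × (8.44595 × 10^-9 − 1.1489 × 10^-9) = 7.85892 × 10^11 m²/s²
vₚ = 886506 m/s ≈ 886.5 km/s
vₐ² = 1.077 × 10^20 × (1.32979 × 10^-9 − 1.1489 × 10^-9) = 1.94819 × 10^10 m²/s²
vₐ = 139577 m/s ≈ 139.6 km/s

Final answer: vₚ = 886.5 km/s, vₐ = 139.6 km/s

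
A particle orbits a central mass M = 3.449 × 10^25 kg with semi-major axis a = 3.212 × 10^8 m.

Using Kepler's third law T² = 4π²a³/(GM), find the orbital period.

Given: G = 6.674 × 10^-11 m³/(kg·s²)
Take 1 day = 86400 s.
M = 3.449 × 10^25 kg
GM = G × M = 6.674 × 10^-11 × 3.449 × 10^25 = 2.30186 × 10^15 m³/s²
a = 3.212 × 10^8 m
a³ = 3.3138 × 10^25 m³
T = 2π √(a³/GM) = 2π √((3.3138 × 10^25) / (2.30186 × 10^15)) = 2π × 119984 s
T = 753882 s ≈ 8.725 days

Final answer: 8.725 days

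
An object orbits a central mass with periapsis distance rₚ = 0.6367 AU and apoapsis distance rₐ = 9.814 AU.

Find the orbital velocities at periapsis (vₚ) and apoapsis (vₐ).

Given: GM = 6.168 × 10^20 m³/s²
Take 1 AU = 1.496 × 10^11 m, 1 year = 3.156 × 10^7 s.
rₚ = 0.6367 AU = 9.52503 × 10^10 m
rₐ = 9.814 AU = 1.46817 × 10^12 m
GM = 6.168 × 10^20 m³/s²
a = (rₚ + rₐ)/2 = 7.81712 × 10^11 m
Vis-viva: v² = GM (2/r − 1/a)
vₚ² = 6.168 × 10^20 × (2.09973 × 10^-11 − 1.27924 × 10^-12) = 1.21621 × 10^10 m²/s²
vₚ = 110282 m/s ≈ 23.27 AU/year
vₐ² = 6.168 × 10^20 × (1.36224 × 10^-12 − 1.27924 × 10^-12) = 5.11901 × 10^7 m²/s²
vₐ = 7154.73 m/s ≈ 1.509 AU/year

Final answer: vₚ = 23.27 AU/year, vₐ = 1.509 AU/year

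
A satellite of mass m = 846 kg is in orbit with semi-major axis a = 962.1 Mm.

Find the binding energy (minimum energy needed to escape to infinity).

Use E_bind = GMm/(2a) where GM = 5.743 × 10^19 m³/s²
a = 962.1 Mm = 9.621 × 10^8 m
GM = 5.743 × 10^19 m³/s²
m = 846 kg
GMm = 5.743 × 10^19 × 846 = 4.85858 × 10^22 m³·kg/s²
2a = 1.9242 × 10^9 m
E_bind = GMm/(2a) = 2.52499 × 10^13 J ≈ 25.25 TJ

Final answer: 25.25 TJ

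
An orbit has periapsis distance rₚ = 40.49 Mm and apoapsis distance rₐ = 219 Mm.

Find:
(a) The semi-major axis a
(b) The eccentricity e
rₚ = 40.49 Mm = 4.049 × 10^7 m
rₐ = 219 Mm = 2.19 × 10^8 m
(a) a = (rₚ + rₐ)/2 = 1.29745 × 10^8 m ≈ 129.7 Mm
(b) e = (rₐ − rₚ)/(rₐ + rₚ) = (1.7851 × 10^8) / (2.5949 × 10^8) = 0.687926

Final answer:
(a) a = 129.7 Mm
(b) e = 0.6879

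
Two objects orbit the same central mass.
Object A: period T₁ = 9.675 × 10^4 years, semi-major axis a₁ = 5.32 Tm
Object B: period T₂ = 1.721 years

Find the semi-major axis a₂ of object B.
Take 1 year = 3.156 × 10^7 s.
T₁ = 9.675 × 10^4 years = 3.05343 × 10^12 s
T₂ = 1.721 years = 5.43148 × 10^7 s
a₁ = 5.32 Tm = 5.32 × 10^12 m
Kepler's third law: (T₂/T₁)² = (a₂/a₁)³  ⇒  a₂ = a₁ (T₂/T₁)^(2/3)
T₂/T₁ = 1.77881 × 10^-5
(T₂/T₁)^(2/3) = 0.000681428
a₂ = 5.32 × 10^12 m × 0.000681428 = 3.6252 × 10^9 m ≈ 3.625 Gm

Final answer: a₂ = 3.625 Gm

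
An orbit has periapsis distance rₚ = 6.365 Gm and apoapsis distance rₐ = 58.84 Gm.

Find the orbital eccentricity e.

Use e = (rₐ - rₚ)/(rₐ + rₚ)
rₚ = 6.365 Gm = 6.365 × 10^9 m
rₐ = 58.84 Gm = 5.884 × 10^10 m
rₐ − rₚ = 5.2475 × 10^10 m
rₐ + rₚ = 6.5205 × 10^10 m
e = (rₐ − rₚ)/(rₐ + rₚ) = 0.80477

Final answer: e = 0.8048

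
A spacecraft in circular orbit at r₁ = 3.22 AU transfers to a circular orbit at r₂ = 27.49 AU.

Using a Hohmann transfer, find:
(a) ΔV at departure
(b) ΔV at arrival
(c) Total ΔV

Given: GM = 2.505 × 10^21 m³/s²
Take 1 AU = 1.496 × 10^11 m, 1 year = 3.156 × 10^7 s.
r₁ = 3.22 AU = 4.81712 × 10^11 m
r₂ = 27.49 AU = 4.1125 × 10^12 m
GM = 2.505 × 10^21 m³/s²
Transfer ellipse: a_t = (r₁ + r₂)/2 = 2.29711 × 10^12 m
Circular speed at r₁: v₁ = √(GM/r₁) = 72112.4 m/s
Transfer speed at r₁ (periapsis): v₁ₜ = √(GM(2/r₁ − 1/a_t)) = 96487.8 m/s
(a) ΔV₁ = v₁ₜ − v₁ = 24375.4 m/s ≈ 5.142 AU/year
Circular speed at r₂: v₂ = √(GM/r₂) = 24680.3 m/s
Transfer speed at r₂ (apoapsis): v₂ₜ = √(GM(2/r₂ − 1/a_t)) = 11302 m/s
(b) ΔV₂ = v₂ − v₂ₜ = 13378.4 m/s ≈ 2.822 AU/year
(c) ΔV_total = ΔV₁ + ΔV₂ = 37753.8 m/s ≈ 7.965 AU/year

Final answer:
(a) ΔV₁ = 5.142 AU/year
(b) ΔV₂ = 2.822 AU/year
(c) ΔV_total = 7.965 AU/year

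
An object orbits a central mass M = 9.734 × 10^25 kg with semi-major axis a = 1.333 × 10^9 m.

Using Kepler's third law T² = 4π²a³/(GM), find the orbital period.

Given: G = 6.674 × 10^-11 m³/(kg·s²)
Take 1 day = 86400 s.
M = 9.734 × 10^25 kg
GM = G × M = 6.674 × 10^-11 × 9.734 × 10^25 = 6.49647 × 10^15 m³/s²
a = 1.333 × 10^9 m
a³ = 2.36859 × 10^27 m³
T = 2π √(a³/GM) = 2π √((2.36859 × 10^27) / (6.49647 × 10^15)) = 2π × 603819 s
T = 3.7939 × 10^6 s ≈ 43.91 days

Final answer: 43.91 days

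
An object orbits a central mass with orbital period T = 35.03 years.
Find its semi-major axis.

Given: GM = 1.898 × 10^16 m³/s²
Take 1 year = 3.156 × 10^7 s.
T = 35.03 years = 1.10555 × 10^9 s
GM = 1.898 × 10^16 m³/s²
Kepler's third law: a³ = GM T² / (4π²)
T² = 1.22223 × 10^18 s²
a³ = (1.898 × 10^16) × (1.22223 × 10^18) / (4π²) = 5.87612 × 10^32 m³
a = (a³)^(1/3) = 8.37588 × 10^10 m ≈ 8.376 × 10^10 m

Final answer: 8.376 × 10^10 m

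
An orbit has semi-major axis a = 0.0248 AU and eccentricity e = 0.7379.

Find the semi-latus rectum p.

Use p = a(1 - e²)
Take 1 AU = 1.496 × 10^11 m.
a = 0.0248 AU = 3.71008 × 10^9 m
e = 0.7379,  e² = 0.544496,  1 − e² = 0.455504
p = a(1 − e²) = 3.71008 × 10^9 m × 0.455504 = 1.68995 × 10^9 m ≈ 0.0113 AU

Final answer: p = 0.0113 AU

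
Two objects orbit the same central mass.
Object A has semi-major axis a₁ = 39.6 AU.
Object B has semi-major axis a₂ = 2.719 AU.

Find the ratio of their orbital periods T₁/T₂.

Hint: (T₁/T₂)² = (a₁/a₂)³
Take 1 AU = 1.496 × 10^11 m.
a₁ = 39.6 AU = 5.92416 × 10^12 m
a₂ = 2.719 AU = 4.06762 × 10^11 m
a₁/a₂ = 14.5642
T₁/T₂ = (a₁/a₂)^(3/2) = (14.5642)^1.5 = 55.5813

Final answer: T₁/T₂ = 55.58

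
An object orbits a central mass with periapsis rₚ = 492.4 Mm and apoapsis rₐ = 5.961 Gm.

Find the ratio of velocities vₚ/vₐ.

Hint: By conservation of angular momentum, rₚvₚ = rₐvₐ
rₚ = 492.4 Mm = 4.924 × 10^8 m
rₐ = 5.961 Gm = 5.961 × 10^9 m
rₚvₚ = rₐvₐ  ⇒  vₚ/vₐ = rₐ/rₚ
vₚ/vₐ = (5.961 × 10^9) / (4.924 × 10^8) = 12.106

Final answer: vₚ/vₐ = 12.11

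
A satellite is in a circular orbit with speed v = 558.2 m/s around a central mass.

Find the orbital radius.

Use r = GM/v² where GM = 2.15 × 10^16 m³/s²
v = 558.2 m/s
GM = 2.15 × 10^16 m³/s²
v² = 311587 m²/s²
r = GM/v² = (2.15 × 10^16) / 311587 = 6.90015 × 10^10 m ≈ 69 Gm

Final answer: 69 Gm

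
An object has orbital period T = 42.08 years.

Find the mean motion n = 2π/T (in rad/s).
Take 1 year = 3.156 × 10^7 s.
T = 42.08 years = 1.32804 × 10^9 s
n = 2π / (1.32804 × 10^9 s) = 4.73115 × 10^-9 rad/s ≈ 4.731 × 10^-9 rad/s

Final answer: n = 4.731 × 10^-9 rad/s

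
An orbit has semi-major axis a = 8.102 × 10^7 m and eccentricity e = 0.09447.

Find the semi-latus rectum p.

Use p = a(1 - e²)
a = 8.102 × 10^7 m
e = 0.09447,  e² = 0.00892458,  1 − e² = 0.991075
p = a(1 − e²) = 8.102 × 10^7 m × 0.991075 = 8.02969 × 10^7 m ≈ 8.03 × 10^7 m

Final answer: p = 8.03 × 10^7 m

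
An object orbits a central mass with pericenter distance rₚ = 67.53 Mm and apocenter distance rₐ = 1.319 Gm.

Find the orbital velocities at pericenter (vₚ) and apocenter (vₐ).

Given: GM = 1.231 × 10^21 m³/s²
rₚ = 67.53 Mm = 6.753 × 10^7 m
rₐ = 1.319 Gm = 1.319 × 10^9 m
GM = 1.231 × 10^21 m³/s²
a = (rₚ + rₐ)/2 = 6.93265 × 10^8 m
Vis-viva: v² = GM (2/r − 1/a)
vₚ² = 1.231 × 10^21 × (2.96165 × 10^-8 − 1.44245 × 10^-9) = 3.46822 × 10^13 m²/s²
vₚ = 5.88916 × 10^6 m/s ≈ 5889 km/s
vₐ² = 1.231 × 10^21 × (1.5163 × 10^-9 − 1.44245 × 10^-9) = 9.09098 × 10^10 m²/s²
vₐ = 301513 m/s ≈ 301.5 km/s

Final answer: vₚ = 5889 km/s, vₐ = 301.5 km/s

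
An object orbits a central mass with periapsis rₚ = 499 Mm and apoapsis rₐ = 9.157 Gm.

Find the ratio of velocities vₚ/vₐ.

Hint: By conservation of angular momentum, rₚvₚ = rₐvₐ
rₚ = 499 Mm = 4.99 × 10^8 m
rₐ = 9.157 Gm = 9.157 × 10^9 m
rₚvₚ = rₐvₐ  ⇒  vₚ/vₐ = rₐ/rₚ
vₚ/vₐ = (9.157 × 10^9) / (4.99 × 10^8) = 18.3507

Final answer: vₚ/vₐ = 18.35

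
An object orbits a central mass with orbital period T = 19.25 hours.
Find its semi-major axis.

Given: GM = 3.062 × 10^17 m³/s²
T = 19.25 hours = 69300 s
GM = 3.062 × 10^17 m³/s²
Kepler's third law: a³ = GM T² / (4π²)
T² = 4.80249 × 10^9 s²
a³ = (3.062 × 10^17) × (4.80249 × 10^9) / (4π²) = 3.72488 × 10^25 m³
a = (a³)^(1/3) = 3.33967 × 10^8 m ≈ 334 Mm

Final answer: 334 Mm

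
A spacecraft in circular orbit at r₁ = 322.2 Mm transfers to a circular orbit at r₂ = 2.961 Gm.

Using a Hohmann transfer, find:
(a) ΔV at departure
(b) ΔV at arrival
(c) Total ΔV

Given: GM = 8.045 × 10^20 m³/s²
r₁ = 322.2 Mm = 3.222 × 10^8 m
r₂ = 2.961 Gm = 2.961 × 10^9 m
GM = 8.045 × 10^20 m³/s²
Transfer ellipse: a_t = (r₁ + r₂)/2 = 1.6416 × 10^9 m
Circular speed at r₁: v₁ = √(GM/r₁) = 1.58016 × 10^6 m/s
Transfer speed at r₁ (periapsis): v₁ₜ = √(GM(2/r₁ − 1/a_t)) = 2.1222 × 10^6 m/s
(a) ΔV₁ = v₁ₜ − v₁ = 542040 m/s ≈ 542 km/s
Circular speed at r₂: v₂ = √(GM/r₂) = 521247 m/s
Transfer speed at r₂ (apoapsis): v₂ₜ = √(GM(2/r₂ − 1/a_t)) = 230926 m/s
(b) ΔV₂ = v₂ − v₂ₜ = 290321 m/s ≈ 290.3 km/s
(c) ΔV_total = ΔV₁ + ΔV₂ = 832362 m/s ≈ 832.4 km/s

Final answer:
(a) ΔV₁ = 542 km/s
(b) ΔV₂ = 290.3 km/s
(c) ΔV_total = 832.4 km/s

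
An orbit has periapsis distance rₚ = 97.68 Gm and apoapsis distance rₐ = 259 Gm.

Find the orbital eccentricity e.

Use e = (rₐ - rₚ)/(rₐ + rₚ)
rₚ = 97.68 Gm = 9.768 × 10^10 m
rₐ = 259 Gm = 2.59 × 10^11 m
rₐ − rₚ = 1.6132 × 10^11 m
rₐ + rₚ = 3.5668 × 10^11 m
e = (rₐ − rₚ)/(rₐ + rₚ) = 0.452282

Final answer: e = 0.4523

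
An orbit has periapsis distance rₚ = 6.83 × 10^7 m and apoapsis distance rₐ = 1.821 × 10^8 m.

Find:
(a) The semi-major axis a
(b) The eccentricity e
rₚ = 6.83 × 10^7 m
rₐ = 1.821 × 10^8 m
(a) a = (rₚ + rₐ)/2 = 1.252 × 10^8 m ≈ 1.252 × 10^8 m
(b) e = (rₐ − rₚ)/(rₐ + rₚ) = (1.138 × 10^8) / (2.504 × 10^8) = 0.454473

Final answer:
(a) a = 1.252 × 10^8 m
(b) e = 0.4545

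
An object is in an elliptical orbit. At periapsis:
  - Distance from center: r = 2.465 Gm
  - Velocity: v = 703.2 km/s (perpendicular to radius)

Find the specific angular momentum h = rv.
r = 2.465 Gm = 2.465 × 10^9 m
v = 703.2 km/s = 703200 m/s
h = rv = 2.465 × 10^9 × 703200 = 1.73339 × 10^15 m²/s ≈ 1.733 × 10^15 m²/s

Final answer: h = 1.733 × 10^15 m²/s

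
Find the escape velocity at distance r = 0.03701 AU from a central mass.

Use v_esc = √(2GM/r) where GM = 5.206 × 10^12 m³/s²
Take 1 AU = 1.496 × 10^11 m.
r = 0.03701 AU = 5.5367 × 10^9 m
GM = 5.206 × 10^12 m³/s²
2GM/r = 2 × (5.206 × 10^12) / (5.5367 × 10^9) = 1880.54 m²/s²
v_esc = √(2GM/r) = 43.3652 m/s ≈ 43.37 m/s

Final answer: 43.37 m/s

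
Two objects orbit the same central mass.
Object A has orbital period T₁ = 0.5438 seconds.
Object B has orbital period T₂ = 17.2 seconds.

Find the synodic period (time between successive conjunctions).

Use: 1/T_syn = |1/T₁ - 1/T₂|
T₁ = 0.5438 seconds
T₂ = 17.2 seconds
1/T₁ = 1.83891 s⁻¹
1/T₂ = 0.0581395 s⁻¹
|1/T₁ − 1/T₂| = 1.78077 s⁻¹
T_syn = 1 / |1/T₁ − 1/T₂| = 0.561554 s ≈ 0.5616 seconds

Final answer: T_syn = 0.5616 seconds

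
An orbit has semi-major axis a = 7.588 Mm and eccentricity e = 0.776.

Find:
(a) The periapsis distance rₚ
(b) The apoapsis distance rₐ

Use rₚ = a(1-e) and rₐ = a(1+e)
a = 7.588 Mm = 7.588 × 10^6 m
e = 0.776:  1 − e = 0.224,  1 + e = 1.776
(a) rₚ = a(1 − e) = 7.588 × 10^6 m × 0.224 = 1.69971 × 10^6 m ≈ 1.7 Mm
(b) rₐ = a(1 + e) = 7.588 × 10^6 m × 1.776 = 1.34763 × 10^7 m ≈ 13.48 Mm

Final answer:
(a) rₚ = 1.7 Mm
(b) rₐ = 13.48 Mm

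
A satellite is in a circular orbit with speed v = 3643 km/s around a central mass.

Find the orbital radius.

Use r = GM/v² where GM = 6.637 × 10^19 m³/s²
v = 3643 km/s = 3.643 × 10^6 m/s
GM = 6.637 × 10^19 m³/s²
v² = 1.32714 × 10^13 m²/s²
r = GM/v² = (6.637 × 10^19) / (1.32714 × 10^13) = 5.00096 × 10^6 m ≈ 5.001 Mm

Final answer: 5.001 Mm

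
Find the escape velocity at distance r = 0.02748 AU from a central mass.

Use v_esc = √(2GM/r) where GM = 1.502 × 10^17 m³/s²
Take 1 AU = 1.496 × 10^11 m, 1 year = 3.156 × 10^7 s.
r = 0.02748 AU = 4.11101 × 10^9 m
GM = 1.502 × 10^17 m³/s²
2GM/r = 2 × (1.502 × 10^17) / (4.11101 × 10^9) = 7.30721 × 10^7 m²/s²
v_esc = √(2GM/r) = 8548.22 m/s ≈ 1.803 AU/year

Final answer: 1.803 AU/year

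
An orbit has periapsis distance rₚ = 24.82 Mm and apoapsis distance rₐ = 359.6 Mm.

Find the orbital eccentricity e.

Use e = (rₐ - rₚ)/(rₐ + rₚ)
rₚ = 24.82 Mm = 2.482 × 10^7 m
rₐ = 359.6 Mm = 3.596 × 10^8 m
rₐ − rₚ = 3.3478 × 10^8 m
rₐ + rₚ = 3.8442 × 10^8 m
e = (rₐ − rₚ)/(rₐ + rₚ) = 0.87087

Final answer: e = 0.8709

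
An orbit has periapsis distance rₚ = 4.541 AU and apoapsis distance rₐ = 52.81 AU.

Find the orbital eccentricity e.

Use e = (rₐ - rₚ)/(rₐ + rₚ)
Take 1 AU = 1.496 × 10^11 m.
rₚ = 4.541 AU = 6.79334 × 10^11 m
rₐ = 52.81 AU = 7.90038 × 10^12 m
rₐ − rₚ = 7.22104 × 10^12 m
rₐ + rₚ = 8.57971 × 10^12 m
e = (rₐ − rₚ)/(rₐ + rₚ) = 0.841642

Final answer: e = 0.8416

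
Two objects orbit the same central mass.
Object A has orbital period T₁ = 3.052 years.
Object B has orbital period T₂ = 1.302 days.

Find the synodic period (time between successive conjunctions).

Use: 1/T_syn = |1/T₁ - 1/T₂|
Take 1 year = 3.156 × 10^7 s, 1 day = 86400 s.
T₁ = 3.052 years = 9.63211 × 10^7 s
T₂ = 1.302 days = 112493 s
1/T₁ = 1.03819 × 10^-8 s⁻¹
1/T₂ = 8.88946 × 10^-6 s⁻¹
|1/T₁ − 1/T₂| = 8.87908 × 10^-6 s⁻¹
T_syn = 1 / |1/T₁ − 1/T₂| = 112624 s ≈ 1.304 days

Final answer: T_syn = 1.304 days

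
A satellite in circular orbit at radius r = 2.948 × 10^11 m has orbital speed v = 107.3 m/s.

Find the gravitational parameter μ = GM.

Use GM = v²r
r = 2.948 × 10^11 m
v = 107.3 m/s
v² = 11513.3 m²/s²
GM = v²r = 11513.3 × 2.948 × 10^11 = 3.39412 × 10^15 m³/s²
GM ≈ 3.394 × 10^15 m³/s²

Final answer: GM = 3.394 × 10^15 m³/s²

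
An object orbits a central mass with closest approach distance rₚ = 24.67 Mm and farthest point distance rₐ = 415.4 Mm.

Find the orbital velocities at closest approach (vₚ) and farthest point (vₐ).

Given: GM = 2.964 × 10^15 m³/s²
rₚ = 24.67 Mm = 2.467 × 10^7 m
rₐ = 415.4 Mm = 4.154 × 10^8 m
GM = 2.964 × 10^15 m³/s²
a = (rₚ + rₐ)/2 = 2.20035 × 10^8 m
Vis-viva: v² = GM (2/r − 1/a)
vₚ² = 2.964 × 10^15 × (8.10701 × 10^-8 − 4.54473 × 10^-9) = 2.26821 × 10^8 m²/s²
vₚ = 15060.6 m/s ≈ 15.06 km/s
vₐ² = 2.964 × 10^15 × (4.81464 × 10^-9 − 4.54473 × 10^-9) = 799998 m²/s²
vₐ = 894.426 m/s ≈ 894.4 m/s

Final answer: vₚ = 15.06 km/s, vₐ = 894.4 m/s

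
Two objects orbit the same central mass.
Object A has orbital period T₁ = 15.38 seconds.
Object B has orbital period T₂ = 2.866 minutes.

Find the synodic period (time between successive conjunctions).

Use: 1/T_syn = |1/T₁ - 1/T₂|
T₁ = 15.38 seconds
T₂ = 2.866 minutes = 171.96 s
1/T₁ = 0.0650195 s⁻¹
1/T₂ = 0.00581531 s⁻¹
|1/T₁ − 1/T₂| = 0.0592042 s⁻¹
T_syn = 1 / |1/T₁ − 1/T₂| = 16.8907 s ≈ 16.89 seconds

Final answer: T_syn = 16.89 seconds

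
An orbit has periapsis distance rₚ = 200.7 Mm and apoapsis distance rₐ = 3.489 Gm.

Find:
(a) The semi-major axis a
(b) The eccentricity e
rₚ = 200.7 Mm = 2.007 × 10^8 m
rₐ = 3.489 Gm = 3.489 × 10^9 m
(a) a = (rₚ + rₐ)/2 = 1.84485 × 10^9 m ≈ 1.845 Gm
(b) e = (rₐ − rₚ)/(rₐ + rₚ) = (3.2883 × 10^9) / (3.6897 × 10^9) = 0.891211

Final answer:
(a) a = 1.845 Gm
(b) e = 0.8912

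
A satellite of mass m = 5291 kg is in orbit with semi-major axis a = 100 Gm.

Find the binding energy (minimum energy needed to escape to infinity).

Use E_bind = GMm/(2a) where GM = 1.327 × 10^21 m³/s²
a = 100 Gm = 1 × 10^11 m
GM = 1.327 × 10^21 m³/s²
m = 5291 kg
GMm = 1.327 × 10^21 × 5291 = 7.02116 × 10^24 m³·kg/s²
2a = 2 × 10^11 m
E_bind = GMm/(2a) = 3.51058 × 10^13 J ≈ 35.11 TJ

Final answer: 35.11 TJ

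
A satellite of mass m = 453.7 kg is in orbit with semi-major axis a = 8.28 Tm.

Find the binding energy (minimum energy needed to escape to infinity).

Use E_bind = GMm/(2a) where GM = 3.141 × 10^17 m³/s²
a = 8.28 Tm = 8.28 × 10^12 m
GM = 3.141 × 10^17 m³/s²
m = 453.7 kg
GMm = 3.141 × 10^17 × 453.7 = 1.42507 × 10^20 m³·kg/s²
2a = 1.656 × 10^13 m
E_bind = GMm/(2a) = 8.60551 × 10^6 J ≈ 8.606 MJ

Final answer: 8.606 MJ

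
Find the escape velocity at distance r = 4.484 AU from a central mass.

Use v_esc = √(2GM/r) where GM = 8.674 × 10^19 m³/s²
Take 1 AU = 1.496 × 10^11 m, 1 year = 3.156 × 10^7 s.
r = 4.484 AU = 6.70806 × 10^11 m
GM = 8.674 × 10^19 m³/s²
2GM/r = 2 × (8.674 × 10^19) / (6.70806 × 10^11) = 2.58614 × 10^8 m²/s²
v_esc = √(2GM/r) = 16081.5 m/s ≈ 3.393 AU/year

Final answer: 3.393 AU/year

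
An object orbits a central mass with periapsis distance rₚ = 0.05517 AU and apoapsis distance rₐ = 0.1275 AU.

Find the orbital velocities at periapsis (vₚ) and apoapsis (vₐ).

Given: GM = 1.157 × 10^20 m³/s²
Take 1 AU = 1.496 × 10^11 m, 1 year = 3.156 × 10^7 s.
rₚ = 0.05517 AU = 8.25343 × 10^9 m
rₐ = 0.1275 AU = 1.9074 × 10^10 m
GM = 1.157 × 10^20 m³/s²
a = (rₚ + rₐ)/2 = 1.36637 × 10^10 m
Vis-viva: v² = GM (2/r − 1/a)
vₚ² = 1.157 × 10^20 × (2.42323 × 10^-10 − 7.31865 × 10^-11) = 1.95691 × 10^10 m²/s²
vₚ = 139890 m/s ≈ 29.51 AU/year
vₐ² = 1.157 × 10^20 × (1.04855 × 10^-10 − 7.31865 × 10^-11) = 3.66402 × 10^9 m²/s²
vₐ = 60531.1 m/s ≈ 12.77 AU/year

Final answer: vₚ = 29.51 AU/year, vₐ = 12.77 AU/year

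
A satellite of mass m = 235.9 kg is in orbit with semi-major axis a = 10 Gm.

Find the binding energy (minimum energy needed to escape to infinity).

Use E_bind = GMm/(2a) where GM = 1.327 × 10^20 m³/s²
a = 10 Gm = 1 × 10^10 m
GM = 1.327 × 10^20 m³/s²
m = 235.9 kg
GMm = 1.327 × 10^20 × 235.9 = 3.13039 × 10^22 m³·kg/s²
2a = 2 × 10^10 m
E_bind = GMm/(2a) = 1.5652 × 10^12 J ≈ 1.565 TJ

Final answer: 1.565 TJ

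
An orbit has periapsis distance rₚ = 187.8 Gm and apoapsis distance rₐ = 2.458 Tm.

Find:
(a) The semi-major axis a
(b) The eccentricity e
rₚ = 187.8 Gm = 1.878 × 10^11 m
rₐ = 2.458 Tm = 2.458 × 10^12 m
(a) a = (rₚ + rₐ)/2 = 1.3229 × 10^12 m ≈ 1.323 Tm
(b) e = (rₐ − rₚ)/(rₐ + rₚ) = (2.2702 × 10^12) / (2.6458 × 10^12) = 0.858039

Final answer:
(a) a = 1.323 Tm
(b) e = 0.858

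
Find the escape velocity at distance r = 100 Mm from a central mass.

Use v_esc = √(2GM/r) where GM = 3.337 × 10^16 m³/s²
r = 100 Mm = 1 × 10^8 m
GM = 3.337 × 10^16 m³/s²
2GM/r = 2 × (3.337 × 10^16) / (1 × 10^8) = 6.674 × 10^8 m²/s²
v_esc = √(2GM/r) = 25834.1 m/s ≈ 25.83 km/s

Final answer: 25.83 km/s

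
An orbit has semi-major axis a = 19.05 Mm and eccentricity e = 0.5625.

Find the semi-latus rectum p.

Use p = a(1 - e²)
a = 19.05 Mm = 1.905 × 10^7 m
e = 0.5625,  e² = 0.316406,  1 − e² = 0.683594
p = a(1 − e²) = 1.905 × 10^7 m × 0.683594 = 1.30225 × 10^7 m ≈ 13.02 Mm

Final answer: p = 13.02 Mm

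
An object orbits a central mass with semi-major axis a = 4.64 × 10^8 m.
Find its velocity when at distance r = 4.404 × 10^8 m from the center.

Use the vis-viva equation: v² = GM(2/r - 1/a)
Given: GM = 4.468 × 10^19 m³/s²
a = 4.64 × 10^8 m
r = 4.404 × 10^8 m
GM = 4.468 × 10^19 m³/s²
2/r − 1/a = 4.54133 × 10^-9 − 2.15517 × 10^-9 = 2.38615 × 10^-9 m⁻¹
v² = GM (2/r − 1/a) = 1.06613 × 10^11 m²/s²
v = 326517 m/s ≈ 326.5 km/s

Final answer: 326.5 km/s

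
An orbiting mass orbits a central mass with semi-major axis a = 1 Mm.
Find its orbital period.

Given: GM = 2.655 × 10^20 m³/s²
a = 1 Mm = 1 × 10^6 m
GM = 2.655 × 10^20 m³/s²
a³ = 1 × 10^18 m³
T = 2π √(a³/GM) = 2π √((1 × 10^18) / (2.655 × 10^20)) = 2π × 0.0613716 s
T = 0.385609 s ≈ 0.3856 seconds

Final answer: 0.3856 seconds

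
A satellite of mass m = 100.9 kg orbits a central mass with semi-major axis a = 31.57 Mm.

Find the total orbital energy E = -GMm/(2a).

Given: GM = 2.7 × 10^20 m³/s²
a = 31.57 Mm = 3.157 × 10^7 m
GM = 2.7 × 10^20 m³/s²
2a = 6.314 × 10^7 m
GMm = 2.7 × 10^20 × 100.9 = 2.7243 × 10^22 m³·kg/s²
E = −GMm/(2a) = -4.3147 × 10^14 J ≈ -431.5 TJ

Final answer: -431.5 TJ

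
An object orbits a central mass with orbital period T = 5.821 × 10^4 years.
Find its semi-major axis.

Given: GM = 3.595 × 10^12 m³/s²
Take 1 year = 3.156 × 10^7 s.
T = 5.821 × 10^4 years = 1.83711 × 10^12 s
GM = 3.595 × 10^12 m³/s²
Kepler's third law: a³ = GM T² / (4π²)
T² = 3.37496 × 10^24 s²
a³ = (3.595 × 10^12) × (3.37496 × 10^24) / (4π²) = 3.07332 × 10^35 m³
a = (a³)^(1/3) = 6.74843 × 10^11 m ≈ 674.8 Gm

Final answer: 674.8 Gm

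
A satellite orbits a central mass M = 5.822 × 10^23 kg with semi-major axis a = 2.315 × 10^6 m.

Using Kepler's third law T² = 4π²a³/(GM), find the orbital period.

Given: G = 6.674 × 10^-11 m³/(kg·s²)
M = 5.822 × 10^23 kg
GM = G × M = 6.674 × 10^-11 × 5.822 × 10^23 = 3.8856 × 10^13 m³/s²
a = 2.315 × 10^6 m
a³ = 1.24066 × 10^19 m³
T = 2π √(a³/GM) = 2π √((1.24066 × 10^19) / (3.8856 × 10^13)) = 2π × 565.064 s
T = 3550.4 s ≈ 59.17 minutes

Final answer: 59.17 minutes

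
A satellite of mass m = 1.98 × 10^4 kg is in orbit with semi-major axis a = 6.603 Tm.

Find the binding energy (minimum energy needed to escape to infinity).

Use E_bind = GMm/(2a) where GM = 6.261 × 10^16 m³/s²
a = 6.603 Tm = 6.603 × 10^12 m
GM = 6.261 × 10^16 m³/s²
m = 1.98 × 10^4 kg
GMm = 6.261 × 10^16 × 19800 = 1.23968 × 10^21 m³·kg/s²
2a = 1.3206 × 10^13 m
E_bind = GMm/(2a) = 9.38723 × 10^7 J ≈ 93.87 MJ

Final answer: 93.87 MJ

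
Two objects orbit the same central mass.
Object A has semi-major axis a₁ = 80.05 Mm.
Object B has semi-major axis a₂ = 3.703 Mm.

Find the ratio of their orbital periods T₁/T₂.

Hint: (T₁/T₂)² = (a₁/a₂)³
a₁ = 80.05 Mm = 8.005 × 10^7 m
a₂ = 3.703 Mm = 3.703 × 10^6 m
a₁/a₂ = 21.6176
T₁/T₂ = (a₁/a₂)^(3/2) = (21.6176)^1.5 = 100.511

Final answer: T₁/T₂ = 100.5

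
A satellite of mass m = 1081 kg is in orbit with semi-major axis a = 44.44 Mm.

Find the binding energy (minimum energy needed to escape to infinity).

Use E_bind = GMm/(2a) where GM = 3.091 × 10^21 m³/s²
a = 44.44 Mm = 4.444 × 10^7 m
GM = 3.091 × 10^21 m³/s²
m = 1081 kg
GMm = 3.091 × 10^21 × 1081 = 3.34137 × 10^24 m³·kg/s²
2a = 8.888 × 10^7 m
E_bind = GMm/(2a) = 3.75942 × 10^16 J ≈ 37.59 PJ

Final answer: 37.59 PJ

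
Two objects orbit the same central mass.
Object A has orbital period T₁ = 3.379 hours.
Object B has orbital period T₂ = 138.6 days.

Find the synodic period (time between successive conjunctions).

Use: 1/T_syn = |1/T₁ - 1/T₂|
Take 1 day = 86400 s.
T₁ = 3.379 hours = 12164.4 s
T₂ = 138.6 days = 1.1975 × 10^7 s
1/T₁ = 8.22071 × 10^-5 s⁻¹
1/T₂ = 8.3507 × 10^-8 s⁻¹
|1/T₁ − 1/T₂| = 8.21236 × 10^-5 s⁻¹
T_syn = 1 / |1/T₁ − 1/T₂| = 12176.8 s ≈ 3.382 hours

Final answer: T_syn = 3.382 hours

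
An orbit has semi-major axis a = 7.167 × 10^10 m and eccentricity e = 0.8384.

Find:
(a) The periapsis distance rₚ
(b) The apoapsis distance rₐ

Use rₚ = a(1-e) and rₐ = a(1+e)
a = 7.167 × 10^10 m
e = 0.8384:  1 − e = 0.1616,  1 + e = 1.8384
(a) rₚ = a(1 − e) = 7.167 × 10^10 m × 0.1616 = 1.15819 × 10^10 m ≈ 1.158 × 10^10 m
(b) rₐ = a(1 + e) = 7.167 × 10^10 m × 1.8384 = 1.31758 × 10^11 m ≈ 1.318 × 10^11 m

Final answer:
(a) rₚ = 1.158 × 10^10 m
(b) rₐ = 1.318 × 10^11 m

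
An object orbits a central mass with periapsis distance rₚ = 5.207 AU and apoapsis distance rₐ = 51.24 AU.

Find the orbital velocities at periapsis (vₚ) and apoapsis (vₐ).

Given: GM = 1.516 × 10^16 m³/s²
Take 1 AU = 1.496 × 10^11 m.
rₚ = 5.207 AU = 7.78967 × 10^11 m
rₐ = 51.24 AU = 7.6655 × 10^12 m
GM = 1.516 × 10^16 m³/s²
a = (rₚ + rₐ)/2 = 4.22224 × 10^12 m
Vis-viva: v² = GM (2/r − 1/a)
vₚ² = 1.516 × 10^16 × (2.5675 × 10^-12 − 2.36841 × 10^-13) = 35332.8 m²/s²
vₚ = 187.97 m/s ≈ 188 m/s
vₐ² = 1.516 × 10^16 × (2.60909 × 10^-13 − 2.36841 × 10^-13) = 364.868 m²/s²
vₐ = 19.1015 m/s ≈ 19.1 m/s

Final answer: vₚ = 188 m/s, vₐ = 19.1 m/s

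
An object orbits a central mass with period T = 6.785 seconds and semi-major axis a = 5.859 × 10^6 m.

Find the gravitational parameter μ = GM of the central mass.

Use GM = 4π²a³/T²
T = 6.785 seconds
a = 5.859 × 10^6 m
a³ = 2.01127 × 10^20 m³
T² = 46.0362 s²
GM = 4π² × (2.01127 × 10^20) / 46.0362 = 1.72477 × 10^20 m³/s²
GM ≈ 1.725 × 10^20 m³/s²

Final answer: GM = 1.725 × 10^20 m³/s²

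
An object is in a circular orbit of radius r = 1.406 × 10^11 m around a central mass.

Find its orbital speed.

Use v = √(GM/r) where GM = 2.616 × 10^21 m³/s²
r = 1.406 × 10^11 m
GM = 2.616 × 10^21 m³/s²
GM/r = (2.616 × 10^21) / (1.406 × 10^11) = 1.8606 × 10^10 m²/s²
v = √(GM/r) = 136404 m/s ≈ 136.4 km/s

Final answer: 136.4 km/s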